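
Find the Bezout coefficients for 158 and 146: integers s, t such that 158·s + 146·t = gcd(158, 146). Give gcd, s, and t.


Euclidean algorithm on (158, 146) — divide until remainder is 0:
  158 = 1 · 146 + 12
  146 = 12 · 12 + 2
  12 = 6 · 2 + 0
gcd(158, 146) = 2.
Track Bezout coefficients alongside the remainders: start with r₀ = 158 = a·1 + b·0 (s = 1, t = 0) and r₁ = 146 = a·0 + b·1 (s = 0, t = 1); each new remainder r_{k+1} = r_{k-1} − q_k·r_k inherits s_{k+1} = s_{k-1} − q_k·s_k, t_{k+1} = t_{k-1} − q_k·t_k, so r_k = a·s_k + b·t_k at every step:
  q = 1: r = 12, s = 1 − 1·0 = 1, t = 0 − 1·1 = -1  (check: 158·1 + 146·(-1) = 12)
  q = 12: r = 2, s = 0 − 12·1 = -12, t = 1 − 12·(-1) = 13  (check: 158·(-12) + 146·13 = 2)
The row with r = 2 (the gcd) gives the Bezout coefficients s = -12, t = 13.
Result: 158 · (-12) + 146 · (13) = 2.

gcd(158, 146) = 2; s = -12, t = 13 (check: 158·(-12) + 146·13 = 2).


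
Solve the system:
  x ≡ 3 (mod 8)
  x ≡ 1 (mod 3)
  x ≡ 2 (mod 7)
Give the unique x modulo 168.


Moduli 8, 3, 7 are pairwise coprime; by CRT there is a unique solution modulo M = 8 · 3 · 7 = 168.
Solve pairwise, accumulating the modulus:
  Start with x ≡ 3 (mod 8).
  Combine with x ≡ 1 (mod 3): since gcd(8, 3) = 1, we get a unique residue mod 24.
    Write x = 3 + 8·t and substitute into x ≡ 1 (mod 3): 8·t ≡ 1 − 3 = -2 (mod 3).
    Reduce coefficients mod 3: 2·t ≡ 1 (mod 3).
    The inverse of 2 mod 3 is 2 (since 2·2 = 4 = 1·3 + 1), so t ≡ 2·1 = 2 ≡ 2 (mod 3).
    Then x = 3 + 8·2 = 19, valid modulo lcm(8, 3) = 24: x ≡ 19 (mod 24).
  Combine with x ≡ 2 (mod 7): since gcd(24, 7) = 1, we get a unique residue mod 168.
    Write x = 19 + 24·t and substitute into x ≡ 2 (mod 7): 24·t ≡ 2 − 19 = -17 (mod 7).
    Reduce coefficients mod 7: 3·t ≡ 4 (mod 7).
    The inverse of 3 mod 7 is 5 (since 3·5 = 15 = 2·7 + 1), so t ≡ 5·4 = 20 ≡ 6 (mod 7).
    Then x = 19 + 24·6 = 163, valid modulo lcm(24, 7) = 168: x ≡ 163 (mod 168).
Verify: 163 mod 8 = 3 ✓, 163 mod 3 = 1 ✓, 163 mod 7 = 2 ✓.

x ≡ 163 (mod 168).


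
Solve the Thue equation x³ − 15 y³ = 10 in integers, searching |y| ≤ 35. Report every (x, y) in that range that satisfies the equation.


The equation is x³ - 15y³ = 10. For fixed y, x³ = 15·y³ + 10, so a solution requires the RHS to be a perfect cube.
Strategy: iterate y from -35 to 35, compute RHS = 15·y³ + 10, and check whether it is a (positive or negative) perfect cube.
Check small values of y:
  y = 0: RHS = 10 is not a perfect cube.
  y = 1: RHS = 25 is not a perfect cube.
  y = -1: RHS = -5 is not a perfect cube.
  y = 2: RHS = 130 is not a perfect cube.
  y = -2: RHS = -110 is not a perfect cube.
  y = 3: RHS = 415 is not a perfect cube.
  y = -3: RHS = -395 is not a perfect cube.
Continuing the search up to |y| = 35 finds no solutions either.
No (x, y) in the scanned range satisfies the equation.

No integer solutions with |y| ≤ 35.


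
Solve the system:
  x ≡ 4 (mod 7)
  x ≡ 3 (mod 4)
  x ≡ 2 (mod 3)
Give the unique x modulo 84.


Moduli 7, 4, 3 are pairwise coprime; by CRT there is a unique solution modulo M = 7 · 4 · 3 = 84.
Solve pairwise, accumulating the modulus:
  Start with x ≡ 4 (mod 7).
  Combine with x ≡ 3 (mod 4): since gcd(7, 4) = 1, we get a unique residue mod 28.
    Write x = 4 + 7·t and substitute into x ≡ 3 (mod 4): 7·t ≡ 3 − 4 = -1 (mod 4).
    Reduce coefficients mod 4: 3·t ≡ 3 (mod 4).
    The inverse of 3 mod 4 is 3 (since 3·3 = 9 = 2·4 + 1), so t ≡ 3·3 = 9 ≡ 1 (mod 4).
    Then x = 4 + 7·1 = 11, valid modulo lcm(7, 4) = 28: x ≡ 11 (mod 28).
  Combine with x ≡ 2 (mod 3): since gcd(28, 3) = 1, we get a unique residue mod 84.
    Write x = 11 + 28·t and substitute into x ≡ 2 (mod 3): 28·t ≡ 2 − 11 = -9 (mod 3).
    Reduce coefficients mod 3: 1·t ≡ 0 (mod 3).
    So t ≡ 0 (mod 3).
    Then x = 11 + 28·0 = 11, valid modulo lcm(28, 3) = 84: x ≡ 11 (mod 84).
Verify: 11 mod 7 = 4 ✓, 11 mod 4 = 3 ✓, 11 mod 3 = 2 ✓.

x ≡ 11 (mod 84).


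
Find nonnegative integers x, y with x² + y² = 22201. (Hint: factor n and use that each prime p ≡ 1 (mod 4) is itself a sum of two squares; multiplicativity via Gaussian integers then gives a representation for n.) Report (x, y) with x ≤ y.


Step 1: Factor n = 22201 = 149^2.
Step 2: Check the mod-4 condition on each prime factor: 149 ≡ 1 (mod 4), exponent 2.
All primes ≡ 3 (mod 4) appear to even exponent (or don't appear), so by the two-squares theorem n IS expressible as a sum of two squares.
Step 3: Build a representation. Here n = 149 · 149 is a product of primes ≡ 1 (mod 4). Each prime p ≡ 1 (mod 4) is itself a sum of two squares; find a² by testing p − a² for a perfect square:
  149: 149 − 1² = 148, 149 − 2² = 145, 149 − 3² = 140, 149 − 4² = 133, 149 − 5² = 124, 149 − 6² = 113, 149 − 7² = 100 = 10² ⇒ 149 = 7² + 10².
  Combine using the Brahmagupta–Fibonacci identity (a² + b²)(c² + d²) = (ac − bd)² + (ad + bc)² = (ac + bd)² + (ad − bc)²:
  149 · 149 = 22201: from (7² + 10²)(7² + 10²), take (7·7 − 10·10, 7·10 + 10·7) = (49 − 100, 70 + 70) = (-51, 140); dropping signs (only squares matter) gives (51, 140); check 51² + 140² = 2601 + 19600 = 22201 ✓.
Step 4: Order so x ≤ y and verify: 51² + 140² = 2601 + 19600 = 22201 = n. ✓

n = 22201 = 51² + 140² (one valid representation with x ≤ y).


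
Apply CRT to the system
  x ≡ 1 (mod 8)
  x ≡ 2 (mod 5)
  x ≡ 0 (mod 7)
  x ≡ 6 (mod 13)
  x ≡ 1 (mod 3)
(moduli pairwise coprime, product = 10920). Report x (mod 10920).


Product of moduli M = 8 · 5 · 7 · 13 · 3 = 10920.
Merge one congruence at a time:
  Start: x ≡ 1 (mod 8).
  Combine with x ≡ 2 (mod 5); new modulus lcm = 40.
    Write x = 1 + 8·t and substitute into x ≡ 2 (mod 5): 8·t ≡ 2 − 1 = 1 (mod 5).
    Reduce coefficients mod 5: 3·t ≡ 1 (mod 5).
    The inverse of 3 mod 5 is 2 (since 3·2 = 6 = 1·5 + 1), so t ≡ 2·1 = 2 ≡ 2 (mod 5).
    Then x = 1 + 8·2 = 17, valid modulo lcm(8, 5) = 40: x ≡ 17 (mod 40).
  Combine with x ≡ 0 (mod 7); new modulus lcm = 280.
    Write x = 17 + 40·t and substitute into x ≡ 0 (mod 7): 40·t ≡ 0 − 17 = -17 (mod 7).
    Reduce coefficients mod 7: 5·t ≡ 4 (mod 7).
    The inverse of 5 mod 7 is 3 (since 5·3 = 15 = 2·7 + 1), so t ≡ 3·4 = 12 ≡ 5 (mod 7).
    Then x = 17 + 40·5 = 217, valid modulo lcm(40, 7) = 280: x ≡ 217 (mod 280).
  Combine with x ≡ 6 (mod 13); new modulus lcm = 3640.
    Write x = 217 + 280·t and substitute into x ≡ 6 (mod 13): 280·t ≡ 6 − 217 = -211 (mod 13).
    Reduce coefficients mod 13: 7·t ≡ 10 (mod 13).
    The inverse of 7 mod 13 is 2 (since 7·2 = 14 = 1·13 + 1), so t ≡ 2·10 = 20 ≡ 7 (mod 13).
    Then x = 217 + 280·7 = 2177, valid modulo lcm(280, 13) = 3640: x ≡ 2177 (mod 3640).
  Combine with x ≡ 1 (mod 3); new modulus lcm = 10920.
    Write x = 2177 + 3640·t and substitute into x ≡ 1 (mod 3): 3640·t ≡ 1 − 2177 = -2176 (mod 3).
    Reduce coefficients mod 3: 1·t ≡ 2 (mod 3).
    So t ≡ 2 (mod 3).
    Then x = 2177 + 3640·2 = 9457, valid modulo lcm(3640, 3) = 10920: x ≡ 9457 (mod 10920).
Verify against each original: 9457 mod 8 = 1, 9457 mod 5 = 2, 9457 mod 7 = 0, 9457 mod 13 = 6, 9457 mod 3 = 1.

x ≡ 9457 (mod 10920).


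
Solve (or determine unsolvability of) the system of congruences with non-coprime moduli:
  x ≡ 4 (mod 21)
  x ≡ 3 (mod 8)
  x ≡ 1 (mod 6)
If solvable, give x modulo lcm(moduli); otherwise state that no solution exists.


Moduli 21, 8, 6 are not pairwise coprime, so CRT works modulo lcm(m_i) when all pairwise compatibility conditions hold.
Pairwise compatibility: gcd(m_i, m_j) must divide a_i - a_j for every pair.
Merge one congruence at a time:
  Start: x ≡ 4 (mod 21).
  Combine with x ≡ 3 (mod 8): gcd(21, 8) = 1; 3 - 4 = -1, which IS divisible by 1, so compatible.
    Write x = 4 + 21·t and substitute into x ≡ 3 (mod 8): 21·t ≡ 3 − 4 = -1 (mod 8).
    Reduce coefficients mod 8: 5·t ≡ 7 (mod 8).
    The inverse of 5 mod 8 is 5 (since 5·5 = 25 = 3·8 + 1), so t ≡ 5·7 = 35 ≡ 3 (mod 8).
    Then x = 4 + 21·3 = 67, valid modulo lcm(21, 8) = 168: x ≡ 67 (mod 168).
  Combine with x ≡ 1 (mod 6): gcd(168, 6) = 6; 1 - 67 = -66, which IS divisible by 6, so compatible.
    Write x = 67 + 168·t and substitute into x ≡ 1 (mod 6): 168·t ≡ 1 − 67 = -66 (mod 6).
    Divide the congruence (and modulus) by g = 6: 28·t ≡ -11 (mod 1).
    Modulo 1 every t works; take t = 0.
    Then x = 67 + 168·0 = 67, valid modulo lcm(168, 6) = 168: x ≡ 67 (mod 168).
Verify: 67 mod 21 = 4, 67 mod 8 = 3, 67 mod 6 = 1.

x ≡ 67 (mod 168).


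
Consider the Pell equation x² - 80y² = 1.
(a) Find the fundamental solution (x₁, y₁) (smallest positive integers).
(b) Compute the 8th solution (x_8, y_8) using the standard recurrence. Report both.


Step 1: Find the fundamental solution (x₁, y₁) of x² - 80y² = 1.
  Expand √80 as a continued fraction. a₀ = ⌊√80⌋ = 8; iterate m_{k+1} = d_k·a_k − m_k, d_{k+1} = (80 − m_{k+1}²)/d_k, a_{k+1} = ⌊(a₀ + m_{k+1})/d_{k+1}⌋ (starting m₀ = 0, d₀ = 1), with convergents p_k = a_k·p_{k-1} + p_{k-2}, q_k = a_k·q_{k-1} + q_{k-2} (p₋₁ = 1, q₋₁ = 0):
  k = 0: a₀ = 8; p₀/q₀ = 8/1; p₀² − 80·q₀² = 64 − 80 = -16.
  k = 1: m = 8, d = 16, a = ⌊(8 + 8)/16⌋ = 1; p/q = (1·8 + 1)/(1·1 + 0) = 9/1; p² − 80·q² = 81 − 80 = 1.
  The first convergent with p² − 80·q² = 1 gives the fundamental solution (x₁, y₁) = (9, 1).
Step 2: Apply the recurrence (x_{n+1}, y_{n+1}) = (x₁x_n + 80y₁y_n, x₁y_n + y₁x_n) repeatedly.
  From (x_1, y_1) = (9, 1): x_2 = 9·9 + 80·1·1 = 161; y_2 = 9·1 + 1·9 = 18.
  From (x_2, y_2) = (161, 18): x_3 = 9·161 + 80·1·18 = 2889; y_3 = 9·18 + 1·161 = 323.
  From (x_3, y_3) = (2889, 323): x_4 = 9·2889 + 80·1·323 = 51841; y_4 = 9·323 + 1·2889 = 5796.
  From (x_4, y_4) = (51841, 5796): x_5 = 9·51841 + 80·1·5796 = 930249; y_5 = 9·5796 + 1·51841 = 104005.
  From (x_5, y_5) = (930249, 104005): x_6 = 9·930249 + 80·1·104005 = 16692641; y_6 = 9·104005 + 1·930249 = 1866294.
  From (x_6, y_6) = (16692641, 1866294): x_7 = 9·16692641 + 80·1·1866294 = 299537289; y_7 = 9·1866294 + 1·16692641 = 33489287.
  From (x_7, y_7) = (299537289, 33489287): x_8 = 9·299537289 + 80·1·33489287 = 5374978561; y_8 = 9·33489287 + 1·299537289 = 600940872.
Step 3: Verify x_8² - 80·y_8² = 28890394531209630721 - 28890394531209630720 = 1 (should be 1). ✓

(x_1, y_1) = (9, 1); (x_8, y_8) = (5374978561, 600940872).


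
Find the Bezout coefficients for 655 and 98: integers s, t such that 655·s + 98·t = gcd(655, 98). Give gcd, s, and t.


Euclidean algorithm on (655, 98) — divide until remainder is 0:
  655 = 6 · 98 + 67
  98 = 1 · 67 + 31
  67 = 2 · 31 + 5
  31 = 6 · 5 + 1
  5 = 5 · 1 + 0
gcd(655, 98) = 1.
Track Bezout coefficients alongside the remainders: start with r₀ = 655 = a·1 + b·0 (s = 1, t = 0) and r₁ = 98 = a·0 + b·1 (s = 0, t = 1); each new remainder r_{k+1} = r_{k-1} − q_k·r_k inherits s_{k+1} = s_{k-1} − q_k·s_k, t_{k+1} = t_{k-1} − q_k·t_k, so r_k = a·s_k + b·t_k at every step:
  q = 6: r = 67, s = 1 − 6·0 = 1, t = 0 − 6·1 = -6  (check: 655·1 + 98·(-6) = 67)
  q = 1: r = 31, s = 0 − 1·1 = -1, t = 1 − 1·(-6) = 7  (check: 655·(-1) + 98·7 = 31)
  q = 2: r = 5, s = 1 − 2·(-1) = 3, t = -6 − 2·7 = -20  (check: 655·3 + 98·(-20) = 5)
  q = 6: r = 1, s = -1 − 6·3 = -19, t = 7 − 6·(-20) = 127  (check: 655·(-19) + 98·127 = 1)
The row with r = 1 (the gcd) gives the Bezout coefficients s = -19, t = 127.
Result: 655 · (-19) + 98 · (127) = 1.

gcd(655, 98) = 1; s = -19, t = 127 (check: 655·(-19) + 98·127 = 1).


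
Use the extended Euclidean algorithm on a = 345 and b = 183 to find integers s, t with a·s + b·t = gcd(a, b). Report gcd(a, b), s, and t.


Euclidean algorithm on (345, 183) — divide until remainder is 0:
  345 = 1 · 183 + 162
  183 = 1 · 162 + 21
  162 = 7 · 21 + 15
  21 = 1 · 15 + 6
  15 = 2 · 6 + 3
  6 = 2 · 3 + 0
gcd(345, 183) = 3.
Track Bezout coefficients alongside the remainders: start with r₀ = 345 = a·1 + b·0 (s = 1, t = 0) and r₁ = 183 = a·0 + b·1 (s = 0, t = 1); each new remainder r_{k+1} = r_{k-1} − q_k·r_k inherits s_{k+1} = s_{k-1} − q_k·s_k, t_{k+1} = t_{k-1} − q_k·t_k, so r_k = a·s_k + b·t_k at every step:
  q = 1: r = 162, s = 1 − 1·0 = 1, t = 0 − 1·1 = -1  (check: 345·1 + 183·(-1) = 162)
  q = 1: r = 21, s = 0 − 1·1 = -1, t = 1 − 1·(-1) = 2  (check: 345·(-1) + 183·2 = 21)
  q = 7: r = 15, s = 1 − 7·(-1) = 8, t = -1 − 7·2 = -15  (check: 345·8 + 183·(-15) = 15)
  q = 1: r = 6, s = -1 − 1·8 = -9, t = 2 − 1·(-15) = 17  (check: 345·(-9) + 183·17 = 6)
  q = 2: r = 3, s = 8 − 2·(-9) = 26, t = -15 − 2·17 = -49  (check: 345·26 + 183·(-49) = 3)
The row with r = 3 (the gcd) gives the Bezout coefficients s = 26, t = -49.
Result: 345 · (26) + 183 · (-49) = 3.

gcd(345, 183) = 3; s = 26, t = -49 (check: 345·26 + 183·(-49) = 3).


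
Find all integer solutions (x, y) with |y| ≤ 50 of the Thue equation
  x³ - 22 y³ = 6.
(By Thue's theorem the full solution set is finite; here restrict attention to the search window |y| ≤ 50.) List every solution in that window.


The equation is x³ - 22y³ = 6. For fixed y, x³ = 22·y³ + 6, so a solution requires the RHS to be a perfect cube.
Strategy: iterate y from -50 to 50, compute RHS = 22·y³ + 6, and check whether it is a (positive or negative) perfect cube.
Check small values of y:
  y = 0: RHS = 6 is not a perfect cube.
  y = 1: RHS = 28 is not a perfect cube.
  y = -1: RHS = -16 is not a perfect cube.
  y = 2: RHS = 182 is not a perfect cube.
  y = -2: RHS = -170 is not a perfect cube.
  y = 3: RHS = 600 is not a perfect cube.
  y = -3: RHS = -588 is not a perfect cube.
Continuing, at y = -5: RHS = -2744 = (-14)³ ⇒ x = -14 works.
Searching the remaining y in |y| ≤ 50 finds no further solutions.
Collected solutions: (-14, -5).

Solutions (with |y| ≤ 50): (-14, -5).


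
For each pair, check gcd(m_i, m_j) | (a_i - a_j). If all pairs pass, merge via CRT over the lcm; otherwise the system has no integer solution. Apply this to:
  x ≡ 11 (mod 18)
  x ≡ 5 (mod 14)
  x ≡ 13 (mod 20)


Moduli 18, 14, 20 are not pairwise coprime, so CRT works modulo lcm(m_i) when all pairwise compatibility conditions hold.
Pairwise compatibility: gcd(m_i, m_j) must divide a_i - a_j for every pair.
Merge one congruence at a time:
  Start: x ≡ 11 (mod 18).
  Combine with x ≡ 5 (mod 14): gcd(18, 14) = 2; 5 - 11 = -6, which IS divisible by 2, so compatible.
    Write x = 11 + 18·t and substitute into x ≡ 5 (mod 14): 18·t ≡ 5 − 11 = -6 (mod 14).
    Divide the congruence (and modulus) by g = 2: 9·t ≡ -3 (mod 7).
    Reduce coefficients mod 7: 2·t ≡ 4 (mod 7).
    The inverse of 2 mod 7 is 4 (since 2·4 = 8 = 1·7 + 1), so t ≡ 4·4 = 16 ≡ 2 (mod 7).
    Then x = 11 + 18·2 = 47, valid modulo lcm(18, 14) = 126: x ≡ 47 (mod 126).
  Combine with x ≡ 13 (mod 20): gcd(126, 20) = 2; 13 - 47 = -34, which IS divisible by 2, so compatible.
    Write x = 47 + 126·t and substitute into x ≡ 13 (mod 20): 126·t ≡ 13 − 47 = -34 (mod 20).
    Divide the congruence (and modulus) by g = 2: 63·t ≡ -17 (mod 10).
    Reduce coefficients mod 10: 3·t ≡ 3 (mod 10).
    The inverse of 3 mod 10 is 7 (since 3·7 = 21 = 2·10 + 1), so t ≡ 7·3 = 21 ≡ 1 (mod 10).
    Then x = 47 + 126·1 = 173, valid modulo lcm(126, 20) = 1260: x ≡ 173 (mod 1260).
Verify: 173 mod 18 = 11, 173 mod 14 = 5, 173 mod 20 = 13.

x ≡ 173 (mod 1260).


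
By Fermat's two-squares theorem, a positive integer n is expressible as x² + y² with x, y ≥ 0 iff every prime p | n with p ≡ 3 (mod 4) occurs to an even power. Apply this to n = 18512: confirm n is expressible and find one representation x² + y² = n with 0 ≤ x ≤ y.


Step 1: Factor n = 18512 = 2^4 · 13 · 89.
Step 2: Check the mod-4 condition on each prime factor: 2 = 2 (special); 13 ≡ 1 (mod 4), exponent 1; 89 ≡ 1 (mod 4), exponent 1.
All primes ≡ 3 (mod 4) appear to even exponent (or don't appear), so by the two-squares theorem n IS expressible as a sum of two squares.
Step 3: Build a representation. Group n = k² · m with k = 4 and m = 13 · 89 = 1157 (a product of primes ≡ 1 (mod 4)); a representation of m scales to one of n via (k·x)² + (k·y)² = k²(x² + y²). Each prime p ≡ 1 (mod 4) is itself a sum of two squares; find a² by testing p − a² for a perfect square:
  13: 13 − 1² = 12, 13 − 2² = 9 = 3² ⇒ 13 = 2² + 3².
  89: 89 − 1² = 88, 89 − 2² = 85, 89 − 3² = 80, 89 − 4² = 73, 89 − 5² = 64 = 8² ⇒ 89 = 5² + 8².
  Combine using the Brahmagupta–Fibonacci identity (a² + b²)(c² + d²) = (ac − bd)² + (ad + bc)² = (ac + bd)² + (ad − bc)²:
  13 · 89 = 1157: from (2² + 3²)(5² + 8²), take (2·5 − 3·8, 2·8 + 3·5) = (10 − 24, 16 + 15) = (-14, 31); dropping signs (only squares matter) gives (14, 31); check 14² + 31² = 196 + 961 = 1157 ✓.
  Scale by k = 4: (4·14, 4·31) = (56, 124).
Step 4: Order so x ≤ y and verify: 56² + 124² = 3136 + 15376 = 18512 = n. ✓

n = 18512 = 56² + 124² (one valid representation with x ≤ y).


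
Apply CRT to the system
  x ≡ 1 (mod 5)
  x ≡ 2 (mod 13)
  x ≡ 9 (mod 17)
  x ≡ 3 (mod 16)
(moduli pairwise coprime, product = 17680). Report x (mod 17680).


Product of moduli M = 5 · 13 · 17 · 16 = 17680.
Merge one congruence at a time:
  Start: x ≡ 1 (mod 5).
  Combine with x ≡ 2 (mod 13); new modulus lcm = 65.
    Write x = 1 + 5·t and substitute into x ≡ 2 (mod 13): 5·t ≡ 2 − 1 = 1 (mod 13).
    The inverse of 5 mod 13 is 8 (since 5·8 = 40 = 3·13 + 1), so t ≡ 8·1 = 8 ≡ 8 (mod 13).
    Then x = 1 + 5·8 = 41, valid modulo lcm(5, 13) = 65: x ≡ 41 (mod 65).
  Combine with x ≡ 9 (mod 17); new modulus lcm = 1105.
    Write x = 41 + 65·t and substitute into x ≡ 9 (mod 17): 65·t ≡ 9 − 41 = -32 (mod 17).
    Reduce coefficients mod 17: 14·t ≡ 2 (mod 17).
    The inverse of 14 mod 17 is 11 (since 14·11 = 154 = 9·17 + 1), so t ≡ 11·2 = 22 ≡ 5 (mod 17).
    Then x = 41 + 65·5 = 366, valid modulo lcm(65, 17) = 1105: x ≡ 366 (mod 1105).
  Combine with x ≡ 3 (mod 16); new modulus lcm = 17680.
    Write x = 366 + 1105·t and substitute into x ≡ 3 (mod 16): 1105·t ≡ 3 − 366 = -363 (mod 16).
    Reduce coefficients mod 16: 1·t ≡ 5 (mod 16).
    So t ≡ 5 (mod 16).
    Then x = 366 + 1105·5 = 5891, valid modulo lcm(1105, 16) = 17680: x ≡ 5891 (mod 17680).
Verify against each original: 5891 mod 5 = 1, 5891 mod 13 = 2, 5891 mod 17 = 9, 5891 mod 16 = 3.

x ≡ 5891 (mod 17680).


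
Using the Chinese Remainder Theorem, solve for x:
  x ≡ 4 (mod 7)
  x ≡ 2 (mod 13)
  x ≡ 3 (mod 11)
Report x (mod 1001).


Moduli 7, 13, 11 are pairwise coprime; by CRT there is a unique solution modulo M = 7 · 13 · 11 = 1001.
Solve pairwise, accumulating the modulus:
  Start with x ≡ 4 (mod 7).
  Combine with x ≡ 2 (mod 13): since gcd(7, 13) = 1, we get a unique residue mod 91.
    Write x = 4 + 7·t and substitute into x ≡ 2 (mod 13): 7·t ≡ 2 − 4 = -2 (mod 13).
    Reduce coefficients mod 13: 7·t ≡ 11 (mod 13).
    The inverse of 7 mod 13 is 2 (since 7·2 = 14 = 1·13 + 1), so t ≡ 2·11 = 22 ≡ 9 (mod 13).
    Then x = 4 + 7·9 = 67, valid modulo lcm(7, 13) = 91: x ≡ 67 (mod 91).
  Combine with x ≡ 3 (mod 11): since gcd(91, 11) = 1, we get a unique residue mod 1001.
    Write x = 67 + 91·t and substitute into x ≡ 3 (mod 11): 91·t ≡ 3 − 67 = -64 (mod 11).
    Reduce coefficients mod 11: 3·t ≡ 2 (mod 11).
    The inverse of 3 mod 11 is 4 (since 3·4 = 12 = 1·11 + 1), so t ≡ 4·2 = 8 ≡ 8 (mod 11).
    Then x = 67 + 91·8 = 795, valid modulo lcm(91, 11) = 1001: x ≡ 795 (mod 1001).
Verify: 795 mod 7 = 4 ✓, 795 mod 13 = 2 ✓, 795 mod 11 = 3 ✓.

x ≡ 795 (mod 1001).


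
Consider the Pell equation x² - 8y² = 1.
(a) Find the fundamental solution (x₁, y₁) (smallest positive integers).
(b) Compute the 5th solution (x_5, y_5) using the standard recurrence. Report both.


Step 1: Find the fundamental solution (x₁, y₁) of x² - 8y² = 1.
  Expand √8 as a continued fraction. a₀ = ⌊√8⌋ = 2; iterate m_{k+1} = d_k·a_k − m_k, d_{k+1} = (8 − m_{k+1}²)/d_k, a_{k+1} = ⌊(a₀ + m_{k+1})/d_{k+1}⌋ (starting m₀ = 0, d₀ = 1), with convergents p_k = a_k·p_{k-1} + p_{k-2}, q_k = a_k·q_{k-1} + q_{k-2} (p₋₁ = 1, q₋₁ = 0):
  k = 0: a₀ = 2; p₀/q₀ = 2/1; p₀² − 8·q₀² = 4 − 8 = -4.
  k = 1: m = 2, d = 4, a = ⌊(2 + 2)/4⌋ = 1; p/q = (1·2 + 1)/(1·1 + 0) = 3/1; p² − 8·q² = 9 − 8 = 1.
  The first convergent with p² − 8·q² = 1 gives the fundamental solution (x₁, y₁) = (3, 1).
Step 2: Apply the recurrence (x_{n+1}, y_{n+1}) = (x₁x_n + 8y₁y_n, x₁y_n + y₁x_n) repeatedly.
  From (x_1, y_1) = (3, 1): x_2 = 3·3 + 8·1·1 = 17; y_2 = 3·1 + 1·3 = 6.
  From (x_2, y_2) = (17, 6): x_3 = 3·17 + 8·1·6 = 99; y_3 = 3·6 + 1·17 = 35.
  From (x_3, y_3) = (99, 35): x_4 = 3·99 + 8·1·35 = 577; y_4 = 3·35 + 1·99 = 204.
  From (x_4, y_4) = (577, 204): x_5 = 3·577 + 8·1·204 = 3363; y_5 = 3·204 + 1·577 = 1189.
Step 3: Verify x_5² - 8·y_5² = 11309769 - 11309768 = 1 (should be 1). ✓

(x_1, y_1) = (3, 1); (x_5, y_5) = (3363, 1189).


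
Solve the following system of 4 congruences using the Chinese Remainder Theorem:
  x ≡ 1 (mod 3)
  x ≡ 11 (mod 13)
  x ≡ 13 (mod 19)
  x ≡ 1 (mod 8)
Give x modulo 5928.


Product of moduli M = 3 · 13 · 19 · 8 = 5928.
Merge one congruence at a time:
  Start: x ≡ 1 (mod 3).
  Combine with x ≡ 11 (mod 13); new modulus lcm = 39.
    Write x = 1 + 3·t and substitute into x ≡ 11 (mod 13): 3·t ≡ 11 − 1 = 10 (mod 13).
    The inverse of 3 mod 13 is 9 (since 3·9 = 27 = 2·13 + 1), so t ≡ 9·10 = 90 ≡ 12 (mod 13).
    Then x = 1 + 3·12 = 37, valid modulo lcm(3, 13) = 39: x ≡ 37 (mod 39).
  Combine with x ≡ 13 (mod 19); new modulus lcm = 741.
    Write x = 37 + 39·t and substitute into x ≡ 13 (mod 19): 39·t ≡ 13 − 37 = -24 (mod 19).
    Reduce coefficients mod 19: 1·t ≡ 14 (mod 19).
    So t ≡ 14 (mod 19).
    Then x = 37 + 39·14 = 583, valid modulo lcm(39, 19) = 741: x ≡ 583 (mod 741).
  Combine with x ≡ 1 (mod 8); new modulus lcm = 5928.
    Write x = 583 + 741·t and substitute into x ≡ 1 (mod 8): 741·t ≡ 1 − 583 = -582 (mod 8).
    Reduce coefficients mod 8: 5·t ≡ 2 (mod 8).
    The inverse of 5 mod 8 is 5 (since 5·5 = 25 = 3·8 + 1), so t ≡ 5·2 = 10 ≡ 2 (mod 8).
    Then x = 583 + 741·2 = 2065, valid modulo lcm(741, 8) = 5928: x ≡ 2065 (mod 5928).
Verify against each original: 2065 mod 3 = 1, 2065 mod 13 = 11, 2065 mod 19 = 13, 2065 mod 8 = 1.

x ≡ 2065 (mod 5928).


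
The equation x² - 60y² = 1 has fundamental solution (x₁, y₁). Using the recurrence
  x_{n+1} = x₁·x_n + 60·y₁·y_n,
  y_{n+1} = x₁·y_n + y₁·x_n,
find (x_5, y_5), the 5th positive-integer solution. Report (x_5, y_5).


Step 1: Find the fundamental solution (x₁, y₁) of x² - 60y² = 1.
  Expand √60 as a continued fraction. a₀ = ⌊√60⌋ = 7; iterate m_{k+1} = d_k·a_k − m_k, d_{k+1} = (60 − m_{k+1}²)/d_k, a_{k+1} = ⌊(a₀ + m_{k+1})/d_{k+1}⌋ (starting m₀ = 0, d₀ = 1), with convergents p_k = a_k·p_{k-1} + p_{k-2}, q_k = a_k·q_{k-1} + q_{k-2} (p₋₁ = 1, q₋₁ = 0):
  k = 0: a₀ = 7; p₀/q₀ = 7/1; p₀² − 60·q₀² = 49 − 60 = -11.
  k = 1: m = 7, d = 11, a = ⌊(7 + 7)/11⌋ = 1; p/q = (1·7 + 1)/(1·1 + 0) = 8/1; p² − 60·q² = 64 − 60 = 4.
  k = 2: m = 4, d = 4, a = ⌊(7 + 4)/4⌋ = 2; p/q = (2·8 + 7)/(2·1 + 1) = 23/3; p² − 60·q² = 529 − 540 = -11.
  k = 3: m = 4, d = 11, a = ⌊(7 + 4)/11⌋ = 1; p/q = (1·23 + 8)/(1·3 + 1) = 31/4; p² − 60·q² = 961 − 960 = 1.
  The first convergent with p² − 60·q² = 1 gives the fundamental solution (x₁, y₁) = (31, 4).
Step 2: Apply the recurrence (x_{n+1}, y_{n+1}) = (x₁x_n + 60y₁y_n, x₁y_n + y₁x_n) repeatedly.
  From (x_1, y_1) = (31, 4): x_2 = 31·31 + 60·4·4 = 1921; y_2 = 31·4 + 4·31 = 248.
  From (x_2, y_2) = (1921, 248): x_3 = 31·1921 + 60·4·248 = 119071; y_3 = 31·248 + 4·1921 = 15372.
  From (x_3, y_3) = (119071, 15372): x_4 = 31·119071 + 60·4·15372 = 7380481; y_4 = 31·15372 + 4·119071 = 952816.
  From (x_4, y_4) = (7380481, 952816): x_5 = 31·7380481 + 60·4·952816 = 457470751; y_5 = 31·952816 + 4·7380481 = 59059220.
Step 3: Verify x_5² - 60·y_5² = 209279488020504001 - 209279488020504000 = 1 (should be 1). ✓

(x_1, y_1) = (31, 4); (x_5, y_5) = (457470751, 59059220).


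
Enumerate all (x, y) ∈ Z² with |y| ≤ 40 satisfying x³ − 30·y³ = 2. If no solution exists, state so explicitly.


The equation is x³ - 30y³ = 2. For fixed y, x³ = 30·y³ + 2, so a solution requires the RHS to be a perfect cube.
Strategy: iterate y from -40 to 40, compute RHS = 30·y³ + 2, and check whether it is a (positive or negative) perfect cube.
Check small values of y:
  y = 0: RHS = 2 is not a perfect cube.
  y = 1: RHS = 32 is not a perfect cube.
  y = -1: RHS = -28 is not a perfect cube.
  y = 2: RHS = 242 is not a perfect cube.
  y = -2: RHS = -238 is not a perfect cube.
  y = 3: RHS = 812 is not a perfect cube.
  y = -3: RHS = -808 is not a perfect cube.
Continuing the search up to |y| = 40 finds no solutions either.
No (x, y) in the scanned range satisfies the equation.

No integer solutions with |y| ≤ 40.


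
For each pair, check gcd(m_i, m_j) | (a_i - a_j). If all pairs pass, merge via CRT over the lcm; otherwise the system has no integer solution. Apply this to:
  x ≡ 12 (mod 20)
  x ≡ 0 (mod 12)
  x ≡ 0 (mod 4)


Moduli 20, 12, 4 are not pairwise coprime, so CRT works modulo lcm(m_i) when all pairwise compatibility conditions hold.
Pairwise compatibility: gcd(m_i, m_j) must divide a_i - a_j for every pair.
Merge one congruence at a time:
  Start: x ≡ 12 (mod 20).
  Combine with x ≡ 0 (mod 12): gcd(20, 12) = 4; 0 - 12 = -12, which IS divisible by 4, so compatible.
    Write x = 12 + 20·t and substitute into x ≡ 0 (mod 12): 20·t ≡ 0 − 12 = -12 (mod 12).
    Divide the congruence (and modulus) by g = 4: 5·t ≡ -3 (mod 3).
    Reduce coefficients mod 3: 2·t ≡ 0 (mod 3).
    The inverse of 2 mod 3 is 2 (since 2·2 = 4 = 1·3 + 1), so t ≡ 2·0 = 0 ≡ 0 (mod 3).
    Then x = 12 + 20·0 = 12, valid modulo lcm(20, 12) = 60: x ≡ 12 (mod 60).
  Combine with x ≡ 0 (mod 4): gcd(60, 4) = 4; 0 - 12 = -12, which IS divisible by 4, so compatible.
    Write x = 12 + 60·t and substitute into x ≡ 0 (mod 4): 60·t ≡ 0 − 12 = -12 (mod 4).
    Divide the congruence (and modulus) by g = 4: 15·t ≡ -3 (mod 1).
    Modulo 1 every t works; take t = 0.
    Then x = 12 + 60·0 = 12, valid modulo lcm(60, 4) = 60: x ≡ 12 (mod 60).
Verify: 12 mod 20 = 12, 12 mod 12 = 0, 12 mod 4 = 0.

x ≡ 12 (mod 60).


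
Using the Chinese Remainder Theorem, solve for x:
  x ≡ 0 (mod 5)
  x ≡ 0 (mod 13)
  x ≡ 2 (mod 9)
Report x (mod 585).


Moduli 5, 13, 9 are pairwise coprime; by CRT there is a unique solution modulo M = 5 · 13 · 9 = 585.
Solve pairwise, accumulating the modulus:
  Start with x ≡ 0 (mod 5).
  Combine with x ≡ 0 (mod 13): since gcd(5, 13) = 1, we get a unique residue mod 65.
    Write x = 0 + 5·t and substitute into x ≡ 0 (mod 13): 5·t ≡ 0 − 0 = 0 (mod 13).
    The inverse of 5 mod 13 is 8 (since 5·8 = 40 = 3·13 + 1), so t ≡ 8·0 = 0 ≡ 0 (mod 13).
    Then x = 0 + 5·0 = 0, valid modulo lcm(5, 13) = 65: x ≡ 0 (mod 65).
  Combine with x ≡ 2 (mod 9): since gcd(65, 9) = 1, we get a unique residue mod 585.
    Write x = 0 + 65·t and substitute into x ≡ 2 (mod 9): 65·t ≡ 2 − 0 = 2 (mod 9).
    Reduce coefficients mod 9: 2·t ≡ 2 (mod 9).
    The inverse of 2 mod 9 is 5 (since 2·5 = 10 = 1·9 + 1), so t ≡ 5·2 = 10 ≡ 1 (mod 9).
    Then x = 0 + 65·1 = 65, valid modulo lcm(65, 9) = 585: x ≡ 65 (mod 585).
Verify: 65 mod 5 = 0 ✓, 65 mod 13 = 0 ✓, 65 mod 9 = 2 ✓.

x ≡ 65 (mod 585).


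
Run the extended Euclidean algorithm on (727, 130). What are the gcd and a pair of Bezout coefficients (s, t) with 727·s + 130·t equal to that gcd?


Euclidean algorithm on (727, 130) — divide until remainder is 0:
  727 = 5 · 130 + 77
  130 = 1 · 77 + 53
  77 = 1 · 53 + 24
  53 = 2 · 24 + 5
  24 = 4 · 5 + 4
  5 = 1 · 4 + 1
  4 = 4 · 1 + 0
gcd(727, 130) = 1.
Track Bezout coefficients alongside the remainders: start with r₀ = 727 = a·1 + b·0 (s = 1, t = 0) and r₁ = 130 = a·0 + b·1 (s = 0, t = 1); each new remainder r_{k+1} = r_{k-1} − q_k·r_k inherits s_{k+1} = s_{k-1} − q_k·s_k, t_{k+1} = t_{k-1} − q_k·t_k, so r_k = a·s_k + b·t_k at every step:
  q = 5: r = 77, s = 1 − 5·0 = 1, t = 0 − 5·1 = -5  (check: 727·1 + 130·(-5) = 77)
  q = 1: r = 53, s = 0 − 1·1 = -1, t = 1 − 1·(-5) = 6  (check: 727·(-1) + 130·6 = 53)
  q = 1: r = 24, s = 1 − 1·(-1) = 2, t = -5 − 1·6 = -11  (check: 727·2 + 130·(-11) = 24)
  q = 2: r = 5, s = -1 − 2·2 = -5, t = 6 − 2·(-11) = 28  (check: 727·(-5) + 130·28 = 5)
  q = 4: r = 4, s = 2 − 4·(-5) = 22, t = -11 − 4·28 = -123  (check: 727·22 + 130·(-123) = 4)
  q = 1: r = 1, s = -5 − 1·22 = -27, t = 28 − 1·(-123) = 151  (check: 727·(-27) + 130·151 = 1)
The row with r = 1 (the gcd) gives the Bezout coefficients s = -27, t = 151.
Result: 727 · (-27) + 130 · (151) = 1.

gcd(727, 130) = 1; s = -27, t = 151 (check: 727·(-27) + 130·151 = 1).


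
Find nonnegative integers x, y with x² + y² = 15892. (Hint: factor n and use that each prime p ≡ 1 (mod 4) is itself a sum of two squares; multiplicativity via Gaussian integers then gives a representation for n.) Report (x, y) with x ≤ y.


Step 1: Factor n = 15892 = 2^2 · 29 · 137.
Step 2: Check the mod-4 condition on each prime factor: 2 = 2 (special); 29 ≡ 1 (mod 4), exponent 1; 137 ≡ 1 (mod 4), exponent 1.
All primes ≡ 3 (mod 4) appear to even exponent (or don't appear), so by the two-squares theorem n IS expressible as a sum of two squares.
Step 3: Build a representation. Group n = k² · m with k = 2 and m = 29 · 137 = 3973 (a product of primes ≡ 1 (mod 4)); a representation of m scales to one of n via (k·x)² + (k·y)² = k²(x² + y²). Each prime p ≡ 1 (mod 4) is itself a sum of two squares; find a² by testing p − a² for a perfect square:
  29: 29 − 1² = 28, 29 − 2² = 25 = 5² ⇒ 29 = 2² + 5².
  137: 137 − 1² = 136, 137 − 2² = 133, 137 − 3² = 128, 137 − 4² = 121 = 11² ⇒ 137 = 4² + 11².
  Combine using the Brahmagupta–Fibonacci identity (a² + b²)(c² + d²) = (ac − bd)² + (ad + bc)² = (ac + bd)² + (ad − bc)²:
  29 · 137 = 3973: from (2² + 5²)(4² + 11²), take (2·4 − 5·11, 2·11 + 5·4) = (8 − 55, 22 + 20) = (-47, 42); dropping signs (only squares matter) gives (47, 42); check 47² + 42² = 2209 + 1764 = 3973 ✓.
  Scale by k = 2: (2·47, 2·42) = (94, 84).
Step 4: Order so x ≤ y and verify: 84² + 94² = 7056 + 8836 = 15892 = n. ✓

n = 15892 = 84² + 94² (one valid representation with x ≤ y).


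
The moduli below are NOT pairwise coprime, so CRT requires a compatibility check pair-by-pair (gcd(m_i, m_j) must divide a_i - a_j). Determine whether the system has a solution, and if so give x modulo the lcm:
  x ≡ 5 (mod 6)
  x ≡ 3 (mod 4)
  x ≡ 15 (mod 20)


Moduli 6, 4, 20 are not pairwise coprime, so CRT works modulo lcm(m_i) when all pairwise compatibility conditions hold.
Pairwise compatibility: gcd(m_i, m_j) must divide a_i - a_j for every pair.
Merge one congruence at a time:
  Start: x ≡ 5 (mod 6).
  Combine with x ≡ 3 (mod 4): gcd(6, 4) = 2; 3 - 5 = -2, which IS divisible by 2, so compatible.
    Write x = 5 + 6·t and substitute into x ≡ 3 (mod 4): 6·t ≡ 3 − 5 = -2 (mod 4).
    Divide the congruence (and modulus) by g = 2: 3·t ≡ -1 (mod 2).
    Reduce coefficients mod 2: 1·t ≡ 1 (mod 2).
    So t ≡ 1 (mod 2).
    Then x = 5 + 6·1 = 11, valid modulo lcm(6, 4) = 12: x ≡ 11 (mod 12).
  Combine with x ≡ 15 (mod 20): gcd(12, 20) = 4; 15 - 11 = 4, which IS divisible by 4, so compatible.
    Write x = 11 + 12·t and substitute into x ≡ 15 (mod 20): 12·t ≡ 15 − 11 = 4 (mod 20).
    Divide the congruence (and modulus) by g = 4: 3·t ≡ 1 (mod 5).
    The inverse of 3 mod 5 is 2 (since 3·2 = 6 = 1·5 + 1), so t ≡ 2·1 = 2 ≡ 2 (mod 5).
    Then x = 11 + 12·2 = 35, valid modulo lcm(12, 20) = 60: x ≡ 35 (mod 60).
Verify: 35 mod 6 = 5, 35 mod 4 = 3, 35 mod 20 = 15.

x ≡ 35 (mod 60).


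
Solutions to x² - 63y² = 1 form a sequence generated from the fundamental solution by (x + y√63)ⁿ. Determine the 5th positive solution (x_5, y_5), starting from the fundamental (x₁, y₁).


Step 1: Find the fundamental solution (x₁, y₁) of x² - 63y² = 1.
  Expand √63 as a continued fraction. a₀ = ⌊√63⌋ = 7; iterate m_{k+1} = d_k·a_k − m_k, d_{k+1} = (63 − m_{k+1}²)/d_k, a_{k+1} = ⌊(a₀ + m_{k+1})/d_{k+1}⌋ (starting m₀ = 0, d₀ = 1), with convergents p_k = a_k·p_{k-1} + p_{k-2}, q_k = a_k·q_{k-1} + q_{k-2} (p₋₁ = 1, q₋₁ = 0):
  k = 0: a₀ = 7; p₀/q₀ = 7/1; p₀² − 63·q₀² = 49 − 63 = -14.
  k = 1: m = 7, d = 14, a = ⌊(7 + 7)/14⌋ = 1; p/q = (1·7 + 1)/(1·1 + 0) = 8/1; p² − 63·q² = 64 − 63 = 1.
  The first convergent with p² − 63·q² = 1 gives the fundamental solution (x₁, y₁) = (8, 1).
Step 2: Apply the recurrence (x_{n+1}, y_{n+1}) = (x₁x_n + 63y₁y_n, x₁y_n + y₁x_n) repeatedly.
  From (x_1, y_1) = (8, 1): x_2 = 8·8 + 63·1·1 = 127; y_2 = 8·1 + 1·8 = 16.
  From (x_2, y_2) = (127, 16): x_3 = 8·127 + 63·1·16 = 2024; y_3 = 8·16 + 1·127 = 255.
  From (x_3, y_3) = (2024, 255): x_4 = 8·2024 + 63·1·255 = 32257; y_4 = 8·255 + 1·2024 = 4064.
  From (x_4, y_4) = (32257, 4064): x_5 = 8·32257 + 63·1·4064 = 514088; y_5 = 8·4064 + 1·32257 = 64769.
Step 3: Verify x_5² - 63·y_5² = 264286471744 - 264286471743 = 1 (should be 1). ✓

(x_1, y_1) = (8, 1); (x_5, y_5) = (514088, 64769).


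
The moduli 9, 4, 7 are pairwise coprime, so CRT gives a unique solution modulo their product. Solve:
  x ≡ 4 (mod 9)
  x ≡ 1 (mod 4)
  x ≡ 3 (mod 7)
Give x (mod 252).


Moduli 9, 4, 7 are pairwise coprime; by CRT there is a unique solution modulo M = 9 · 4 · 7 = 252.
Solve pairwise, accumulating the modulus:
  Start with x ≡ 4 (mod 9).
  Combine with x ≡ 1 (mod 4): since gcd(9, 4) = 1, we get a unique residue mod 36.
    Write x = 4 + 9·t and substitute into x ≡ 1 (mod 4): 9·t ≡ 1 − 4 = -3 (mod 4).
    Reduce coefficients mod 4: 1·t ≡ 1 (mod 4).
    So t ≡ 1 (mod 4).
    Then x = 4 + 9·1 = 13, valid modulo lcm(9, 4) = 36: x ≡ 13 (mod 36).
  Combine with x ≡ 3 (mod 7): since gcd(36, 7) = 1, we get a unique residue mod 252.
    Write x = 13 + 36·t and substitute into x ≡ 3 (mod 7): 36·t ≡ 3 − 13 = -10 (mod 7).
    Reduce coefficients mod 7: 1·t ≡ 4 (mod 7).
    So t ≡ 4 (mod 7).
    Then x = 13 + 36·4 = 157, valid modulo lcm(36, 7) = 252: x ≡ 157 (mod 252).
Verify: 157 mod 9 = 4 ✓, 157 mod 4 = 1 ✓, 157 mod 7 = 3 ✓.

x ≡ 157 (mod 252).


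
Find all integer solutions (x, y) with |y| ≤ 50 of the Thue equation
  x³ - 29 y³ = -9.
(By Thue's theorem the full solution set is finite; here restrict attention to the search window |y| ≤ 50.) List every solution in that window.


The equation is x³ - 29y³ = -9. For fixed y, x³ = 29·y³ − 9, so a solution requires the RHS to be a perfect cube.
Strategy: iterate y from -50 to 50, compute RHS = 29·y³ − 9, and check whether it is a (positive or negative) perfect cube.
Check small values of y:
  y = 0: RHS = -9 is not a perfect cube.
  y = 1: RHS = 20 is not a perfect cube.
  y = -1: RHS = -38 is not a perfect cube.
  y = 2: RHS = 223 is not a perfect cube.
  y = -2: RHS = -241 is not a perfect cube.
  y = 3: RHS = 774 is not a perfect cube.
  y = -3: RHS = -792 is not a perfect cube.
Continuing the search up to |y| = 50 finds no solutions either.
No (x, y) in the scanned range satisfies the equation.

No integer solutions with |y| ≤ 50.


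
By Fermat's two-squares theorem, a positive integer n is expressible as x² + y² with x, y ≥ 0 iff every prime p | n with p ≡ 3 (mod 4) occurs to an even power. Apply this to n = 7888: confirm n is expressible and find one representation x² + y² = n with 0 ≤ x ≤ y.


Step 1: Factor n = 7888 = 2^4 · 17 · 29.
Step 2: Check the mod-4 condition on each prime factor: 2 = 2 (special); 17 ≡ 1 (mod 4), exponent 1; 29 ≡ 1 (mod 4), exponent 1.
All primes ≡ 3 (mod 4) appear to even exponent (or don't appear), so by the two-squares theorem n IS expressible as a sum of two squares.
Step 3: Build a representation. Group n = k² · m with k = 4 and m = 17 · 29 = 493 (a product of primes ≡ 1 (mod 4)); a representation of m scales to one of n via (k·x)² + (k·y)² = k²(x² + y²). Each prime p ≡ 1 (mod 4) is itself a sum of two squares; find a² by testing p − a² for a perfect square:
  17: 17 − 1² = 16 = 4² ⇒ 17 = 1² + 4².
  29: 29 − 1² = 28, 29 − 2² = 25 = 5² ⇒ 29 = 2² + 5².
  Combine using the Brahmagupta–Fibonacci identity (a² + b²)(c² + d²) = (ac − bd)² + (ad + bc)² = (ac + bd)² + (ad − bc)²:
  17 · 29 = 493: from (1² + 4²)(2² + 5²), take (1·2 − 4·5, 1·5 + 4·2) = (2 − 20, 5 + 8) = (-18, 13); dropping signs (only squares matter) gives (18, 13); check 18² + 13² = 324 + 169 = 493 ✓.
  Scale by k = 4: (4·18, 4·13) = (72, 52).
Step 4: Order so x ≤ y and verify: 52² + 72² = 2704 + 5184 = 7888 = n. ✓

n = 7888 = 52² + 72² (one valid representation with x ≤ y).


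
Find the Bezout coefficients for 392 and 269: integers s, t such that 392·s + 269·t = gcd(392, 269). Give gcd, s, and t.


Euclidean algorithm on (392, 269) — divide until remainder is 0:
  392 = 1 · 269 + 123
  269 = 2 · 123 + 23
  123 = 5 · 23 + 8
  23 = 2 · 8 + 7
  8 = 1 · 7 + 1
  7 = 7 · 1 + 0
gcd(392, 269) = 1.
Track Bezout coefficients alongside the remainders: start with r₀ = 392 = a·1 + b·0 (s = 1, t = 0) and r₁ = 269 = a·0 + b·1 (s = 0, t = 1); each new remainder r_{k+1} = r_{k-1} − q_k·r_k inherits s_{k+1} = s_{k-1} − q_k·s_k, t_{k+1} = t_{k-1} − q_k·t_k, so r_k = a·s_k + b·t_k at every step:
  q = 1: r = 123, s = 1 − 1·0 = 1, t = 0 − 1·1 = -1  (check: 392·1 + 269·(-1) = 123)
  q = 2: r = 23, s = 0 − 2·1 = -2, t = 1 − 2·(-1) = 3  (check: 392·(-2) + 269·3 = 23)
  q = 5: r = 8, s = 1 − 5·(-2) = 11, t = -1 − 5·3 = -16  (check: 392·11 + 269·(-16) = 8)
  q = 2: r = 7, s = -2 − 2·11 = -24, t = 3 − 2·(-16) = 35  (check: 392·(-24) + 269·35 = 7)
  q = 1: r = 1, s = 11 − 1·(-24) = 35, t = -16 − 1·35 = -51  (check: 392·35 + 269·(-51) = 1)
The row with r = 1 (the gcd) gives the Bezout coefficients s = 35, t = -51.
Result: 392 · (35) + 269 · (-51) = 1.

gcd(392, 269) = 1; s = 35, t = -51 (check: 392·35 + 269·(-51) = 1).


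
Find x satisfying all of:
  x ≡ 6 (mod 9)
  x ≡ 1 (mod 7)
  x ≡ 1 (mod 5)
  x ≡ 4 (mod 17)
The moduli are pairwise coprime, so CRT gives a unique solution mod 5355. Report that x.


Product of moduli M = 9 · 7 · 5 · 17 = 5355.
Merge one congruence at a time:
  Start: x ≡ 6 (mod 9).
  Combine with x ≡ 1 (mod 7); new modulus lcm = 63.
    Write x = 6 + 9·t and substitute into x ≡ 1 (mod 7): 9·t ≡ 1 − 6 = -5 (mod 7).
    Reduce coefficients mod 7: 2·t ≡ 2 (mod 7).
    The inverse of 2 mod 7 is 4 (since 2·4 = 8 = 1·7 + 1), so t ≡ 4·2 = 8 ≡ 1 (mod 7).
    Then x = 6 + 9·1 = 15, valid modulo lcm(9, 7) = 63: x ≡ 15 (mod 63).
  Combine with x ≡ 1 (mod 5); new modulus lcm = 315.
    Write x = 15 + 63·t and substitute into x ≡ 1 (mod 5): 63·t ≡ 1 − 15 = -14 (mod 5).
    Reduce coefficients mod 5: 3·t ≡ 1 (mod 5).
    The inverse of 3 mod 5 is 2 (since 3·2 = 6 = 1·5 + 1), so t ≡ 2·1 = 2 ≡ 2 (mod 5).
    Then x = 15 + 63·2 = 141, valid modulo lcm(63, 5) = 315: x ≡ 141 (mod 315).
  Combine with x ≡ 4 (mod 17); new modulus lcm = 5355.
    Write x = 141 + 315·t and substitute into x ≡ 4 (mod 17): 315·t ≡ 4 − 141 = -137 (mod 17).
    Reduce coefficients mod 17: 9·t ≡ 16 (mod 17).
    The inverse of 9 mod 17 is 2 (since 9·2 = 18 = 1·17 + 1), so t ≡ 2·16 = 32 ≡ 15 (mod 17).
    Then x = 141 + 315·15 = 4866, valid modulo lcm(315, 17) = 5355: x ≡ 4866 (mod 5355).
Verify against each original: 4866 mod 9 = 6, 4866 mod 7 = 1, 4866 mod 5 = 1, 4866 mod 17 = 4.

x ≡ 4866 (mod 5355).
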